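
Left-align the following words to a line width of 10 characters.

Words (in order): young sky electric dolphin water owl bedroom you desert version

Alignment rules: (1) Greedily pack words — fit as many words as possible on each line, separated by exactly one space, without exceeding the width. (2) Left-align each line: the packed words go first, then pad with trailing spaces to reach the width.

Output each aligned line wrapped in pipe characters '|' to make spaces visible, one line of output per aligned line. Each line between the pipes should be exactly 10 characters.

Line 1: ['young', 'sky'] (min_width=9, slack=1)
Line 2: ['electric'] (min_width=8, slack=2)
Line 3: ['dolphin'] (min_width=7, slack=3)
Line 4: ['water', 'owl'] (min_width=9, slack=1)
Line 5: ['bedroom'] (min_width=7, slack=3)
Line 6: ['you', 'desert'] (min_width=10, slack=0)
Line 7: ['version'] (min_width=7, slack=3)

Answer: |young sky |
|electric  |
|dolphin   |
|water owl |
|bedroom   |
|you desert|
|version   |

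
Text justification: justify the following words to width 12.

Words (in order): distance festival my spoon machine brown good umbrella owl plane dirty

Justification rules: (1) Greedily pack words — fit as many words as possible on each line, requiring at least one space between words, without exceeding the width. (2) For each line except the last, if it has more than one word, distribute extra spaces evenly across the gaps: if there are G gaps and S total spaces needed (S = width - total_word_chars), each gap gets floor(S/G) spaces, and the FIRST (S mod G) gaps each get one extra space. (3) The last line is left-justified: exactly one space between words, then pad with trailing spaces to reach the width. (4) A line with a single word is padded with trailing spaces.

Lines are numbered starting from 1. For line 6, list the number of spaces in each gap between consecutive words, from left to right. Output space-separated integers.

Line 1: ['distance'] (min_width=8, slack=4)
Line 2: ['festival', 'my'] (min_width=11, slack=1)
Line 3: ['spoon'] (min_width=5, slack=7)
Line 4: ['machine'] (min_width=7, slack=5)
Line 5: ['brown', 'good'] (min_width=10, slack=2)
Line 6: ['umbrella', 'owl'] (min_width=12, slack=0)
Line 7: ['plane', 'dirty'] (min_width=11, slack=1)

Answer: 1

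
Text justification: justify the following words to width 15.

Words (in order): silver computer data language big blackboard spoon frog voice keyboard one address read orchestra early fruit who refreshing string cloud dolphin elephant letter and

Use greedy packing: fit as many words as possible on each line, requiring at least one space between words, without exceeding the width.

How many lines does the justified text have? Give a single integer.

Line 1: ['silver', 'computer'] (min_width=15, slack=0)
Line 2: ['data', 'language'] (min_width=13, slack=2)
Line 3: ['big', 'blackboard'] (min_width=14, slack=1)
Line 4: ['spoon', 'frog'] (min_width=10, slack=5)
Line 5: ['voice', 'keyboard'] (min_width=14, slack=1)
Line 6: ['one', 'address'] (min_width=11, slack=4)
Line 7: ['read', 'orchestra'] (min_width=14, slack=1)
Line 8: ['early', 'fruit', 'who'] (min_width=15, slack=0)
Line 9: ['refreshing'] (min_width=10, slack=5)
Line 10: ['string', 'cloud'] (min_width=12, slack=3)
Line 11: ['dolphin'] (min_width=7, slack=8)
Line 12: ['elephant', 'letter'] (min_width=15, slack=0)
Line 13: ['and'] (min_width=3, slack=12)
Total lines: 13

Answer: 13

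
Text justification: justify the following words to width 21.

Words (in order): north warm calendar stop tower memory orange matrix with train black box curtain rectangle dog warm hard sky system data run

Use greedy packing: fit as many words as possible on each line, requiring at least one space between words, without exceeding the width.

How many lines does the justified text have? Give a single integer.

Answer: 7

Derivation:
Line 1: ['north', 'warm', 'calendar'] (min_width=19, slack=2)
Line 2: ['stop', 'tower', 'memory'] (min_width=17, slack=4)
Line 3: ['orange', 'matrix', 'with'] (min_width=18, slack=3)
Line 4: ['train', 'black', 'box'] (min_width=15, slack=6)
Line 5: ['curtain', 'rectangle', 'dog'] (min_width=21, slack=0)
Line 6: ['warm', 'hard', 'sky', 'system'] (min_width=20, slack=1)
Line 7: ['data', 'run'] (min_width=8, slack=13)
Total lines: 7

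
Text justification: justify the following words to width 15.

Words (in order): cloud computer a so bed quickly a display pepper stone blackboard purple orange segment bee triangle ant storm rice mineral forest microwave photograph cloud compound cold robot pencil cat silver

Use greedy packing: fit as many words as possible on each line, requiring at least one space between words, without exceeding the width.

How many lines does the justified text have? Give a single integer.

Answer: 17

Derivation:
Line 1: ['cloud', 'computer'] (min_width=14, slack=1)
Line 2: ['a', 'so', 'bed'] (min_width=8, slack=7)
Line 3: ['quickly', 'a'] (min_width=9, slack=6)
Line 4: ['display', 'pepper'] (min_width=14, slack=1)
Line 5: ['stone'] (min_width=5, slack=10)
Line 6: ['blackboard'] (min_width=10, slack=5)
Line 7: ['purple', 'orange'] (min_width=13, slack=2)
Line 8: ['segment', 'bee'] (min_width=11, slack=4)
Line 9: ['triangle', 'ant'] (min_width=12, slack=3)
Line 10: ['storm', 'rice'] (min_width=10, slack=5)
Line 11: ['mineral', 'forest'] (min_width=14, slack=1)
Line 12: ['microwave'] (min_width=9, slack=6)
Line 13: ['photograph'] (min_width=10, slack=5)
Line 14: ['cloud', 'compound'] (min_width=14, slack=1)
Line 15: ['cold', 'robot'] (min_width=10, slack=5)
Line 16: ['pencil', 'cat'] (min_width=10, slack=5)
Line 17: ['silver'] (min_width=6, slack=9)
Total lines: 17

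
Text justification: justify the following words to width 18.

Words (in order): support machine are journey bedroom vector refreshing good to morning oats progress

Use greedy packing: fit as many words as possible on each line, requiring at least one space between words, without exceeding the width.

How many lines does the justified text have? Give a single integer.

Line 1: ['support', 'machine'] (min_width=15, slack=3)
Line 2: ['are', 'journey'] (min_width=11, slack=7)
Line 3: ['bedroom', 'vector'] (min_width=14, slack=4)
Line 4: ['refreshing', 'good', 'to'] (min_width=18, slack=0)
Line 5: ['morning', 'oats'] (min_width=12, slack=6)
Line 6: ['progress'] (min_width=8, slack=10)
Total lines: 6

Answer: 6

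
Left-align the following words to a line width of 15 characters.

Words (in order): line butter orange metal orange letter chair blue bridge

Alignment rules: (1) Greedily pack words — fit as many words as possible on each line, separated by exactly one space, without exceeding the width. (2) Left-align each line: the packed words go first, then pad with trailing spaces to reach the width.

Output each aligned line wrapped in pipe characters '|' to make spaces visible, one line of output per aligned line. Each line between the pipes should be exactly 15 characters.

Answer: |line butter    |
|orange metal   |
|orange letter  |
|chair blue     |
|bridge         |

Derivation:
Line 1: ['line', 'butter'] (min_width=11, slack=4)
Line 2: ['orange', 'metal'] (min_width=12, slack=3)
Line 3: ['orange', 'letter'] (min_width=13, slack=2)
Line 4: ['chair', 'blue'] (min_width=10, slack=5)
Line 5: ['bridge'] (min_width=6, slack=9)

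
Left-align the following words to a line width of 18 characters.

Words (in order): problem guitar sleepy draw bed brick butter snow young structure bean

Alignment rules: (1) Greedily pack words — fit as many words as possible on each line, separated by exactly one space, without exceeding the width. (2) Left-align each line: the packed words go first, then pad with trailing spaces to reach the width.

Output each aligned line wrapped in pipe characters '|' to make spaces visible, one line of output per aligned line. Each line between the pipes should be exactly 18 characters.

Line 1: ['problem', 'guitar'] (min_width=14, slack=4)
Line 2: ['sleepy', 'draw', 'bed'] (min_width=15, slack=3)
Line 3: ['brick', 'butter', 'snow'] (min_width=17, slack=1)
Line 4: ['young', 'structure'] (min_width=15, slack=3)
Line 5: ['bean'] (min_width=4, slack=14)

Answer: |problem guitar    |
|sleepy draw bed   |
|brick butter snow |
|young structure   |
|bean              |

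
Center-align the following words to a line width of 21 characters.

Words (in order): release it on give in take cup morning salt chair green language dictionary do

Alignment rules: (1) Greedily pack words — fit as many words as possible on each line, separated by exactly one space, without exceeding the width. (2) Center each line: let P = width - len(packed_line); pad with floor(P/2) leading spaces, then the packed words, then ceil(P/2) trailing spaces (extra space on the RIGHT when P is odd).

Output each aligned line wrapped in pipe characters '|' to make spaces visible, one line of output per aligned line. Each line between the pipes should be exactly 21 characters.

Answer: |release it on give in|
|take cup morning salt|
|chair green language |
|    dictionary do    |

Derivation:
Line 1: ['release', 'it', 'on', 'give', 'in'] (min_width=21, slack=0)
Line 2: ['take', 'cup', 'morning', 'salt'] (min_width=21, slack=0)
Line 3: ['chair', 'green', 'language'] (min_width=20, slack=1)
Line 4: ['dictionary', 'do'] (min_width=13, slack=8)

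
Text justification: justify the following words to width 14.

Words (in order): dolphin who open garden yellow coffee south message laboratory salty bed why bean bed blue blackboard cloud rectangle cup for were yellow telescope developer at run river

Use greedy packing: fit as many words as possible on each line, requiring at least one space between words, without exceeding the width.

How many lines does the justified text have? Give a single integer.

Answer: 15

Derivation:
Line 1: ['dolphin', 'who'] (min_width=11, slack=3)
Line 2: ['open', 'garden'] (min_width=11, slack=3)
Line 3: ['yellow', 'coffee'] (min_width=13, slack=1)
Line 4: ['south', 'message'] (min_width=13, slack=1)
Line 5: ['laboratory'] (min_width=10, slack=4)
Line 6: ['salty', 'bed', 'why'] (min_width=13, slack=1)
Line 7: ['bean', 'bed', 'blue'] (min_width=13, slack=1)
Line 8: ['blackboard'] (min_width=10, slack=4)
Line 9: ['cloud'] (min_width=5, slack=9)
Line 10: ['rectangle', 'cup'] (min_width=13, slack=1)
Line 11: ['for', 'were'] (min_width=8, slack=6)
Line 12: ['yellow'] (min_width=6, slack=8)
Line 13: ['telescope'] (min_width=9, slack=5)
Line 14: ['developer', 'at'] (min_width=12, slack=2)
Line 15: ['run', 'river'] (min_width=9, slack=5)
Total lines: 15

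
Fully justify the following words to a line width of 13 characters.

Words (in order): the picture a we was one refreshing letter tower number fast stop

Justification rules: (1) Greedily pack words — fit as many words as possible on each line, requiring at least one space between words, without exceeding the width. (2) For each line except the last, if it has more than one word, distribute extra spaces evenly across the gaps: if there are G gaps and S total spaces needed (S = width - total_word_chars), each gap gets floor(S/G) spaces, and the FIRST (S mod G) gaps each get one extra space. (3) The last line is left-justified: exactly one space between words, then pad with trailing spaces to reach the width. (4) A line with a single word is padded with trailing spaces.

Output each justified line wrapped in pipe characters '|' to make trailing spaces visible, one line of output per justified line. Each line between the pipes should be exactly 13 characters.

Line 1: ['the', 'picture', 'a'] (min_width=13, slack=0)
Line 2: ['we', 'was', 'one'] (min_width=10, slack=3)
Line 3: ['refreshing'] (min_width=10, slack=3)
Line 4: ['letter', 'tower'] (min_width=12, slack=1)
Line 5: ['number', 'fast'] (min_width=11, slack=2)
Line 6: ['stop'] (min_width=4, slack=9)

Answer: |the picture a|
|we   was  one|
|refreshing   |
|letter  tower|
|number   fast|
|stop         |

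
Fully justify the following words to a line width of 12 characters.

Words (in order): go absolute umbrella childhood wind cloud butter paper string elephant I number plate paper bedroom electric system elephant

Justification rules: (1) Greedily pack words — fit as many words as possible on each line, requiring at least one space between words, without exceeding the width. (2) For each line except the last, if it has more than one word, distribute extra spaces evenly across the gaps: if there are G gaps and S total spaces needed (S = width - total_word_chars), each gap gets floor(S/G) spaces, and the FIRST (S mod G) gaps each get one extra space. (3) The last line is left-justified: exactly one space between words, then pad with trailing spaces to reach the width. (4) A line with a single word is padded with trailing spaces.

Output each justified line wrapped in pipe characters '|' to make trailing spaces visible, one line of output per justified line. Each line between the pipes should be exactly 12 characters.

Line 1: ['go', 'absolute'] (min_width=11, slack=1)
Line 2: ['umbrella'] (min_width=8, slack=4)
Line 3: ['childhood'] (min_width=9, slack=3)
Line 4: ['wind', 'cloud'] (min_width=10, slack=2)
Line 5: ['butter', 'paper'] (min_width=12, slack=0)
Line 6: ['string'] (min_width=6, slack=6)
Line 7: ['elephant', 'I'] (min_width=10, slack=2)
Line 8: ['number', 'plate'] (min_width=12, slack=0)
Line 9: ['paper'] (min_width=5, slack=7)
Line 10: ['bedroom'] (min_width=7, slack=5)
Line 11: ['electric'] (min_width=8, slack=4)
Line 12: ['system'] (min_width=6, slack=6)
Line 13: ['elephant'] (min_width=8, slack=4)

Answer: |go  absolute|
|umbrella    |
|childhood   |
|wind   cloud|
|butter paper|
|string      |
|elephant   I|
|number plate|
|paper       |
|bedroom     |
|electric    |
|system      |
|elephant    |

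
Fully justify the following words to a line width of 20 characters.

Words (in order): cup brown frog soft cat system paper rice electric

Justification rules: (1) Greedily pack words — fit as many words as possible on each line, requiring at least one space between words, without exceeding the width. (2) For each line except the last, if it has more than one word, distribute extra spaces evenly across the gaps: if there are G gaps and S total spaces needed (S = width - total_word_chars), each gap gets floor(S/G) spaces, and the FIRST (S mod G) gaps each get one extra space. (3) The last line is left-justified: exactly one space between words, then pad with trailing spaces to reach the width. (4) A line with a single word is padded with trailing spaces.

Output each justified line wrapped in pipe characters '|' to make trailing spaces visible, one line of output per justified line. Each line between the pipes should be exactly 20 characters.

Line 1: ['cup', 'brown', 'frog', 'soft'] (min_width=19, slack=1)
Line 2: ['cat', 'system', 'paper'] (min_width=16, slack=4)
Line 3: ['rice', 'electric'] (min_width=13, slack=7)

Answer: |cup  brown frog soft|
|cat   system   paper|
|rice electric       |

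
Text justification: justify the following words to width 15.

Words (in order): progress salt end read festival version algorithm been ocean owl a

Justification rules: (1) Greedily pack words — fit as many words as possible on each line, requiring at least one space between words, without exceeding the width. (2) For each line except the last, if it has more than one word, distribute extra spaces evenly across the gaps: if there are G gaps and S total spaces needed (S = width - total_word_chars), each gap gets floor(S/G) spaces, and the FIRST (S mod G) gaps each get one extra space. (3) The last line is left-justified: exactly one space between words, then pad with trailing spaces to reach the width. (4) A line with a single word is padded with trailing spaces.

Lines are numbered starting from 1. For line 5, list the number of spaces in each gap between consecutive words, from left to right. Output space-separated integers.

Answer: 2

Derivation:
Line 1: ['progress', 'salt'] (min_width=13, slack=2)
Line 2: ['end', 'read'] (min_width=8, slack=7)
Line 3: ['festival'] (min_width=8, slack=7)
Line 4: ['version'] (min_width=7, slack=8)
Line 5: ['algorithm', 'been'] (min_width=14, slack=1)
Line 6: ['ocean', 'owl', 'a'] (min_width=11, slack=4)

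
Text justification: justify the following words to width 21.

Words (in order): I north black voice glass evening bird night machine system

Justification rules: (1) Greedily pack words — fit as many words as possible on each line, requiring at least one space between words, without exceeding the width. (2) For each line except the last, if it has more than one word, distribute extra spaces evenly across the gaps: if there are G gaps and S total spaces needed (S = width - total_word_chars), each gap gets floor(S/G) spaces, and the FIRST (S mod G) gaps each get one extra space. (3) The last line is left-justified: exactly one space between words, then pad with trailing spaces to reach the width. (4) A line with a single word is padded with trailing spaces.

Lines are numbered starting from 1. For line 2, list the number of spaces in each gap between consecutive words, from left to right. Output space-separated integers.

Answer: 3 2

Derivation:
Line 1: ['I', 'north', 'black', 'voice'] (min_width=19, slack=2)
Line 2: ['glass', 'evening', 'bird'] (min_width=18, slack=3)
Line 3: ['night', 'machine', 'system'] (min_width=20, slack=1)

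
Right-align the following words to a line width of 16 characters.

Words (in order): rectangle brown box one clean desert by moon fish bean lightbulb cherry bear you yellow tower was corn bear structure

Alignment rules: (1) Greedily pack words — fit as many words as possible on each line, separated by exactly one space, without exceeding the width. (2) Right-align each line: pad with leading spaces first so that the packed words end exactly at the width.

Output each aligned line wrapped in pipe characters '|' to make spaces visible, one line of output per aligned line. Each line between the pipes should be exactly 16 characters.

Answer: | rectangle brown|
|   box one clean|
|  desert by moon|
|       fish bean|
|lightbulb cherry|
| bear you yellow|
|  tower was corn|
|  bear structure|

Derivation:
Line 1: ['rectangle', 'brown'] (min_width=15, slack=1)
Line 2: ['box', 'one', 'clean'] (min_width=13, slack=3)
Line 3: ['desert', 'by', 'moon'] (min_width=14, slack=2)
Line 4: ['fish', 'bean'] (min_width=9, slack=7)
Line 5: ['lightbulb', 'cherry'] (min_width=16, slack=0)
Line 6: ['bear', 'you', 'yellow'] (min_width=15, slack=1)
Line 7: ['tower', 'was', 'corn'] (min_width=14, slack=2)
Line 8: ['bear', 'structure'] (min_width=14, slack=2)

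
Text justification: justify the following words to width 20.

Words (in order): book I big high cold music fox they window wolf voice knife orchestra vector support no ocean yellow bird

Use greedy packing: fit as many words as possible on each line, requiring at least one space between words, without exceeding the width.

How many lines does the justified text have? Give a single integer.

Line 1: ['book', 'I', 'big', 'high', 'cold'] (min_width=20, slack=0)
Line 2: ['music', 'fox', 'they'] (min_width=14, slack=6)
Line 3: ['window', 'wolf', 'voice'] (min_width=17, slack=3)
Line 4: ['knife', 'orchestra'] (min_width=15, slack=5)
Line 5: ['vector', 'support', 'no'] (min_width=17, slack=3)
Line 6: ['ocean', 'yellow', 'bird'] (min_width=17, slack=3)
Total lines: 6

Answer: 6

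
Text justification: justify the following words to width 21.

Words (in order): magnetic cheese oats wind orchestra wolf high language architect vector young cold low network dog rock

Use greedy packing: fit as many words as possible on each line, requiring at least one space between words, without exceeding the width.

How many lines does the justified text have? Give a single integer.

Answer: 6

Derivation:
Line 1: ['magnetic', 'cheese', 'oats'] (min_width=20, slack=1)
Line 2: ['wind', 'orchestra', 'wolf'] (min_width=19, slack=2)
Line 3: ['high', 'language'] (min_width=13, slack=8)
Line 4: ['architect', 'vector'] (min_width=16, slack=5)
Line 5: ['young', 'cold', 'low'] (min_width=14, slack=7)
Line 6: ['network', 'dog', 'rock'] (min_width=16, slack=5)
Total lines: 6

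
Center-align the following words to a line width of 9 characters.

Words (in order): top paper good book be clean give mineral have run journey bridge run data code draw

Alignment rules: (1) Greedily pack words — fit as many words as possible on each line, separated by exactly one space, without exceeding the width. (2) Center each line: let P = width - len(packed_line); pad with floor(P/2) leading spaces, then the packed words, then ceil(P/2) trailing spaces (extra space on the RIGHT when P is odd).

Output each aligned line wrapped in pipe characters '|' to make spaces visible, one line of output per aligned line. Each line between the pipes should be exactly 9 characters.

Line 1: ['top', 'paper'] (min_width=9, slack=0)
Line 2: ['good', 'book'] (min_width=9, slack=0)
Line 3: ['be', 'clean'] (min_width=8, slack=1)
Line 4: ['give'] (min_width=4, slack=5)
Line 5: ['mineral'] (min_width=7, slack=2)
Line 6: ['have', 'run'] (min_width=8, slack=1)
Line 7: ['journey'] (min_width=7, slack=2)
Line 8: ['bridge'] (min_width=6, slack=3)
Line 9: ['run', 'data'] (min_width=8, slack=1)
Line 10: ['code', 'draw'] (min_width=9, slack=0)

Answer: |top paper|
|good book|
|be clean |
|  give   |
| mineral |
|have run |
| journey |
| bridge  |
|run data |
|code draw|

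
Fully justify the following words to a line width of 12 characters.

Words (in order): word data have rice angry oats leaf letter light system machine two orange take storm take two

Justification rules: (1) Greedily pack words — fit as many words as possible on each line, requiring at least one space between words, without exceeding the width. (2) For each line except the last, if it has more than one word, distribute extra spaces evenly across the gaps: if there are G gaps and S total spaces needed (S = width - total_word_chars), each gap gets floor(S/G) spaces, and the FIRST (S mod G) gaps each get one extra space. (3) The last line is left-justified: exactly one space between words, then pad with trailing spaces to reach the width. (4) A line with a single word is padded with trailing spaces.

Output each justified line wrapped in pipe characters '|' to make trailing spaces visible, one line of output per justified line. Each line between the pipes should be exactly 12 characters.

Line 1: ['word', 'data'] (min_width=9, slack=3)
Line 2: ['have', 'rice'] (min_width=9, slack=3)
Line 3: ['angry', 'oats'] (min_width=10, slack=2)
Line 4: ['leaf', 'letter'] (min_width=11, slack=1)
Line 5: ['light', 'system'] (min_width=12, slack=0)
Line 6: ['machine', 'two'] (min_width=11, slack=1)
Line 7: ['orange', 'take'] (min_width=11, slack=1)
Line 8: ['storm', 'take'] (min_width=10, slack=2)
Line 9: ['two'] (min_width=3, slack=9)

Answer: |word    data|
|have    rice|
|angry   oats|
|leaf  letter|
|light system|
|machine  two|
|orange  take|
|storm   take|
|two         |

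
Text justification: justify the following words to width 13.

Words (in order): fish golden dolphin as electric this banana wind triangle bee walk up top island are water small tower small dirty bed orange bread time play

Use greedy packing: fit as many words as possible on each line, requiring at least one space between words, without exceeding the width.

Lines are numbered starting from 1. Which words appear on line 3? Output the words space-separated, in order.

Answer: electric this

Derivation:
Line 1: ['fish', 'golden'] (min_width=11, slack=2)
Line 2: ['dolphin', 'as'] (min_width=10, slack=3)
Line 3: ['electric', 'this'] (min_width=13, slack=0)
Line 4: ['banana', 'wind'] (min_width=11, slack=2)
Line 5: ['triangle', 'bee'] (min_width=12, slack=1)
Line 6: ['walk', 'up', 'top'] (min_width=11, slack=2)
Line 7: ['island', 'are'] (min_width=10, slack=3)
Line 8: ['water', 'small'] (min_width=11, slack=2)
Line 9: ['tower', 'small'] (min_width=11, slack=2)
Line 10: ['dirty', 'bed'] (min_width=9, slack=4)
Line 11: ['orange', 'bread'] (min_width=12, slack=1)
Line 12: ['time', 'play'] (min_width=9, slack=4)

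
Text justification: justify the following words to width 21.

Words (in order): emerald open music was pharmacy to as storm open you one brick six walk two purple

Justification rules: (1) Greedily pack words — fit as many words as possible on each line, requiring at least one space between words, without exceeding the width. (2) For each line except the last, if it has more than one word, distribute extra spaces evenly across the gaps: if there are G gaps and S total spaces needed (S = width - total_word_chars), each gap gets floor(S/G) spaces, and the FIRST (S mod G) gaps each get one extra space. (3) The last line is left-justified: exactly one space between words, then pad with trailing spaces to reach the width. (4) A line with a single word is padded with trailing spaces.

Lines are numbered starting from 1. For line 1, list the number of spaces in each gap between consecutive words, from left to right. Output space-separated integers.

Line 1: ['emerald', 'open', 'music'] (min_width=18, slack=3)
Line 2: ['was', 'pharmacy', 'to', 'as'] (min_width=18, slack=3)
Line 3: ['storm', 'open', 'you', 'one'] (min_width=18, slack=3)
Line 4: ['brick', 'six', 'walk', 'two'] (min_width=18, slack=3)
Line 5: ['purple'] (min_width=6, slack=15)

Answer: 3 2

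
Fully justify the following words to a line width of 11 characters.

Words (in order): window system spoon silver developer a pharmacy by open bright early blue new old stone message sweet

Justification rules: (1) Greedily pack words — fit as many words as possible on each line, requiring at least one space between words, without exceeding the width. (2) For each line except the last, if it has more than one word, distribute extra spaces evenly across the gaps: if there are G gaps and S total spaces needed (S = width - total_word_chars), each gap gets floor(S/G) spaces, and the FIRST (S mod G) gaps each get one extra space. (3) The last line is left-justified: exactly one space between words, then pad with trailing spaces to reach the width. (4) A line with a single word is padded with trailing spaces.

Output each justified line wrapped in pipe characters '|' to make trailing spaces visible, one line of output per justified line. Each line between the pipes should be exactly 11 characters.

Answer: |window     |
|system     |
|spoon      |
|silver     |
|developer a|
|pharmacy by|
|open bright|
|early  blue|
|new     old|
|stone      |
|message    |
|sweet      |

Derivation:
Line 1: ['window'] (min_width=6, slack=5)
Line 2: ['system'] (min_width=6, slack=5)
Line 3: ['spoon'] (min_width=5, slack=6)
Line 4: ['silver'] (min_width=6, slack=5)
Line 5: ['developer', 'a'] (min_width=11, slack=0)
Line 6: ['pharmacy', 'by'] (min_width=11, slack=0)
Line 7: ['open', 'bright'] (min_width=11, slack=0)
Line 8: ['early', 'blue'] (min_width=10, slack=1)
Line 9: ['new', 'old'] (min_width=7, slack=4)
Line 10: ['stone'] (min_width=5, slack=6)
Line 11: ['message'] (min_width=7, slack=4)
Line 12: ['sweet'] (min_width=5, slack=6)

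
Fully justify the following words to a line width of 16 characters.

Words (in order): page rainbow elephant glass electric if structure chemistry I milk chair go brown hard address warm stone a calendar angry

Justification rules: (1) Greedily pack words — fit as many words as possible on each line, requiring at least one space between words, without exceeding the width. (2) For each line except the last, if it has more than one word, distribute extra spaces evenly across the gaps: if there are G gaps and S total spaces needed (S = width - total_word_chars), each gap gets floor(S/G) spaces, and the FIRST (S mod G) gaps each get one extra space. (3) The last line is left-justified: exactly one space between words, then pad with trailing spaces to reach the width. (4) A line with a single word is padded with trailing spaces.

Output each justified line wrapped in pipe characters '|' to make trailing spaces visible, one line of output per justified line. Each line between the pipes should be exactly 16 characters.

Answer: |page     rainbow|
|elephant   glass|
|electric      if|
|structure       |
|chemistry I milk|
|chair  go  brown|
|hard     address|
|warm   stone   a|
|calendar angry  |

Derivation:
Line 1: ['page', 'rainbow'] (min_width=12, slack=4)
Line 2: ['elephant', 'glass'] (min_width=14, slack=2)
Line 3: ['electric', 'if'] (min_width=11, slack=5)
Line 4: ['structure'] (min_width=9, slack=7)
Line 5: ['chemistry', 'I', 'milk'] (min_width=16, slack=0)
Line 6: ['chair', 'go', 'brown'] (min_width=14, slack=2)
Line 7: ['hard', 'address'] (min_width=12, slack=4)
Line 8: ['warm', 'stone', 'a'] (min_width=12, slack=4)
Line 9: ['calendar', 'angry'] (min_width=14, slack=2)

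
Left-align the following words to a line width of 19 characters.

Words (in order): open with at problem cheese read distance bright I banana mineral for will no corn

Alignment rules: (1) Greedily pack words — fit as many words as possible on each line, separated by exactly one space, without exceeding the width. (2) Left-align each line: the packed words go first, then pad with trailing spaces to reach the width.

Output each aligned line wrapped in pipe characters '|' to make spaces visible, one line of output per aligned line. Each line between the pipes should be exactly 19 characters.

Answer: |open with at       |
|problem cheese read|
|distance bright I  |
|banana mineral for |
|will no corn       |

Derivation:
Line 1: ['open', 'with', 'at'] (min_width=12, slack=7)
Line 2: ['problem', 'cheese', 'read'] (min_width=19, slack=0)
Line 3: ['distance', 'bright', 'I'] (min_width=17, slack=2)
Line 4: ['banana', 'mineral', 'for'] (min_width=18, slack=1)
Line 5: ['will', 'no', 'corn'] (min_width=12, slack=7)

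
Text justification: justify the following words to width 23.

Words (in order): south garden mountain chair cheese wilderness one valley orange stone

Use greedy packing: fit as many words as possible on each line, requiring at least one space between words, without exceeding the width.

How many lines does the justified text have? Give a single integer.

Line 1: ['south', 'garden', 'mountain'] (min_width=21, slack=2)
Line 2: ['chair', 'cheese', 'wilderness'] (min_width=23, slack=0)
Line 3: ['one', 'valley', 'orange', 'stone'] (min_width=23, slack=0)
Total lines: 3

Answer: 3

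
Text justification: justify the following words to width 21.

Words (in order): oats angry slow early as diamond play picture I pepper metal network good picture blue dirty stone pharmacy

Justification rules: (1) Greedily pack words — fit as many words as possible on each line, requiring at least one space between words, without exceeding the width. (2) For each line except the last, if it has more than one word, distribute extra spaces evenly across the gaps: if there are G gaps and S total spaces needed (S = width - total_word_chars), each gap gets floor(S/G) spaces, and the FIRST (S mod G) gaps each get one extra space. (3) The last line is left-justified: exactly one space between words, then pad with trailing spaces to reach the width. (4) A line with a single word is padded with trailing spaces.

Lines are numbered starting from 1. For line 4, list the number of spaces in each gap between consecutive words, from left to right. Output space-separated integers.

Answer: 3 2

Derivation:
Line 1: ['oats', 'angry', 'slow', 'early'] (min_width=21, slack=0)
Line 2: ['as', 'diamond', 'play'] (min_width=15, slack=6)
Line 3: ['picture', 'I', 'pepper'] (min_width=16, slack=5)
Line 4: ['metal', 'network', 'good'] (min_width=18, slack=3)
Line 5: ['picture', 'blue', 'dirty'] (min_width=18, slack=3)
Line 6: ['stone', 'pharmacy'] (min_width=14, slack=7)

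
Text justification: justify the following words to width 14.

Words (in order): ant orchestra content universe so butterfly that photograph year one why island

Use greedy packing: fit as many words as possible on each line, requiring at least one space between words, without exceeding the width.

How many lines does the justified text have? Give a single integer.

Answer: 7

Derivation:
Line 1: ['ant', 'orchestra'] (min_width=13, slack=1)
Line 2: ['content'] (min_width=7, slack=7)
Line 3: ['universe', 'so'] (min_width=11, slack=3)
Line 4: ['butterfly', 'that'] (min_width=14, slack=0)
Line 5: ['photograph'] (min_width=10, slack=4)
Line 6: ['year', 'one', 'why'] (min_width=12, slack=2)
Line 7: ['island'] (min_width=6, slack=8)
Total lines: 7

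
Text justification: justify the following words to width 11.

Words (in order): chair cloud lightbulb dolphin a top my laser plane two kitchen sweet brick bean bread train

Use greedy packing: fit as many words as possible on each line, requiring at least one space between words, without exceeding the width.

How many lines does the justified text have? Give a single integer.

Answer: 9

Derivation:
Line 1: ['chair', 'cloud'] (min_width=11, slack=0)
Line 2: ['lightbulb'] (min_width=9, slack=2)
Line 3: ['dolphin', 'a'] (min_width=9, slack=2)
Line 4: ['top', 'my'] (min_width=6, slack=5)
Line 5: ['laser', 'plane'] (min_width=11, slack=0)
Line 6: ['two', 'kitchen'] (min_width=11, slack=0)
Line 7: ['sweet', 'brick'] (min_width=11, slack=0)
Line 8: ['bean', 'bread'] (min_width=10, slack=1)
Line 9: ['train'] (min_width=5, slack=6)
Total lines: 9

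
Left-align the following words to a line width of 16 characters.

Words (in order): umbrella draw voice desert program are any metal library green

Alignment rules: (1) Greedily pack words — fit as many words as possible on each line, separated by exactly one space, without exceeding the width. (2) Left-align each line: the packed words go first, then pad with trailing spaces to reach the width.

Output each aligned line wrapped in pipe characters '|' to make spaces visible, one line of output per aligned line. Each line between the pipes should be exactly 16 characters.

Answer: |umbrella draw   |
|voice desert    |
|program are any |
|metal library   |
|green           |

Derivation:
Line 1: ['umbrella', 'draw'] (min_width=13, slack=3)
Line 2: ['voice', 'desert'] (min_width=12, slack=4)
Line 3: ['program', 'are', 'any'] (min_width=15, slack=1)
Line 4: ['metal', 'library'] (min_width=13, slack=3)
Line 5: ['green'] (min_width=5, slack=11)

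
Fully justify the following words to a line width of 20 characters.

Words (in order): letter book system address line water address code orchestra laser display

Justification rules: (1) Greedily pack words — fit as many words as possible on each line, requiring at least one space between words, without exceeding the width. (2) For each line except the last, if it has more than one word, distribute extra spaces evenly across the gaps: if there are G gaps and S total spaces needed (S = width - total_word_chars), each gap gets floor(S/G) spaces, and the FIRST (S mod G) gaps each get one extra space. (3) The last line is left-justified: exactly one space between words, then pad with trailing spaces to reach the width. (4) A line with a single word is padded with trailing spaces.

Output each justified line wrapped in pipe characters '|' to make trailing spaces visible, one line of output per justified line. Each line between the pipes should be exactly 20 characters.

Line 1: ['letter', 'book', 'system'] (min_width=18, slack=2)
Line 2: ['address', 'line', 'water'] (min_width=18, slack=2)
Line 3: ['address', 'code'] (min_width=12, slack=8)
Line 4: ['orchestra', 'laser'] (min_width=15, slack=5)
Line 5: ['display'] (min_width=7, slack=13)

Answer: |letter  book  system|
|address  line  water|
|address         code|
|orchestra      laser|
|display             |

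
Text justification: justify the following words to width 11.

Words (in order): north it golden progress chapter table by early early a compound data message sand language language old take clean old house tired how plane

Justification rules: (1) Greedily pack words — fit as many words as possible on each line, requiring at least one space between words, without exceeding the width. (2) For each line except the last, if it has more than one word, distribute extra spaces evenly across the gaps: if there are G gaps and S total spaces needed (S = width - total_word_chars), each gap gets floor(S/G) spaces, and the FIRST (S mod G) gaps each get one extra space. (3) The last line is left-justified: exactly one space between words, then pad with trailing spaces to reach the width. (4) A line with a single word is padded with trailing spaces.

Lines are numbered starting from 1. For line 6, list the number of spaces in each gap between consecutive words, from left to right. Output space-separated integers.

Answer: 1

Derivation:
Line 1: ['north', 'it'] (min_width=8, slack=3)
Line 2: ['golden'] (min_width=6, slack=5)
Line 3: ['progress'] (min_width=8, slack=3)
Line 4: ['chapter'] (min_width=7, slack=4)
Line 5: ['table', 'by'] (min_width=8, slack=3)
Line 6: ['early', 'early'] (min_width=11, slack=0)
Line 7: ['a', 'compound'] (min_width=10, slack=1)
Line 8: ['data'] (min_width=4, slack=7)
Line 9: ['message'] (min_width=7, slack=4)
Line 10: ['sand'] (min_width=4, slack=7)
Line 11: ['language'] (min_width=8, slack=3)
Line 12: ['language'] (min_width=8, slack=3)
Line 13: ['old', 'take'] (min_width=8, slack=3)
Line 14: ['clean', 'old'] (min_width=9, slack=2)
Line 15: ['house', 'tired'] (min_width=11, slack=0)
Line 16: ['how', 'plane'] (min_width=9, slack=2)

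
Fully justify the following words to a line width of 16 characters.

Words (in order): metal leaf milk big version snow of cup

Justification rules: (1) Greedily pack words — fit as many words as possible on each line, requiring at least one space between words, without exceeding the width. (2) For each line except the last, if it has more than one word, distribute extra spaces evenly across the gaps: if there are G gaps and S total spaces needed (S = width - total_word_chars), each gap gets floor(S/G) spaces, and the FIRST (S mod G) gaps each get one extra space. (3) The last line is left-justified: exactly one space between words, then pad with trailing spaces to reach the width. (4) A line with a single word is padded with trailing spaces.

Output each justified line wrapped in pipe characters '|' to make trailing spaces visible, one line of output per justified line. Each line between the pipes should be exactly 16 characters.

Answer: |metal  leaf milk|
|big version snow|
|of cup          |

Derivation:
Line 1: ['metal', 'leaf', 'milk'] (min_width=15, slack=1)
Line 2: ['big', 'version', 'snow'] (min_width=16, slack=0)
Line 3: ['of', 'cup'] (min_width=6, slack=10)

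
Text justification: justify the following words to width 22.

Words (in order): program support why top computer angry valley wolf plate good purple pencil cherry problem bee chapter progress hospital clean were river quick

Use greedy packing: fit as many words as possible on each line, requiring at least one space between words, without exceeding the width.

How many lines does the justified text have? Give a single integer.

Line 1: ['program', 'support', 'why'] (min_width=19, slack=3)
Line 2: ['top', 'computer', 'angry'] (min_width=18, slack=4)
Line 3: ['valley', 'wolf', 'plate', 'good'] (min_width=22, slack=0)
Line 4: ['purple', 'pencil', 'cherry'] (min_width=20, slack=2)
Line 5: ['problem', 'bee', 'chapter'] (min_width=19, slack=3)
Line 6: ['progress', 'hospital'] (min_width=17, slack=5)
Line 7: ['clean', 'were', 'river', 'quick'] (min_width=22, slack=0)
Total lines: 7

Answer: 7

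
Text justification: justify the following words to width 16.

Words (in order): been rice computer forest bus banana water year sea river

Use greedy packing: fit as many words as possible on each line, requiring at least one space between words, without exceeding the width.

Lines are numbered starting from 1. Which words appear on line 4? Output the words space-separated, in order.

Answer: year sea river

Derivation:
Line 1: ['been', 'rice'] (min_width=9, slack=7)
Line 2: ['computer', 'forest'] (min_width=15, slack=1)
Line 3: ['bus', 'banana', 'water'] (min_width=16, slack=0)
Line 4: ['year', 'sea', 'river'] (min_width=14, slack=2)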